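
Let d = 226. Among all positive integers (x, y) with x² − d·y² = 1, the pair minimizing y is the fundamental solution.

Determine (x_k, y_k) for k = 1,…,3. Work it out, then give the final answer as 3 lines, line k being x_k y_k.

√226 = [15; 30, …], period ℓ=1 (odd) → k=1
k=0  a_k=15  p_k/q_k = 15/1
k=1  a_k=30  p_k/q_k = 451/30
→ (451, 30).  Check: 451²=203401, 226·30²=203400, difference 1.
n=2: (451,30)∘(451,30) = (451·451+226·30·30, 451·30+30·451) = (406801,27060)
n=3: (406801,27060)∘(451,30) = (451·406801+226·30·27060, 451·27060+30·406801) = (366934051,24408090)

451 30
406801 27060
366934051 24408090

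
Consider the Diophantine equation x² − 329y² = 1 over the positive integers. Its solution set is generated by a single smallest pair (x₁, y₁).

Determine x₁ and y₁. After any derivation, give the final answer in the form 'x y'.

√329 = [18; 7,4,2,1,1,4,1,1,2,4,7,36, …], period ℓ=12 (even) → k=11
k=0  a_k=18  p_k/q_k = 18/1
…
k=3  a_k=2  p_k/q_k = 1179/65
…
k=8  a_k=1  p_k/q_k = 29366/1619
k=9  a_k=2  p_k/q_k = 74857/4127
k=10  a_k=4  p_k/q_k = 328794/18127
k=11  a_k=7  p_k/q_k = 2376415/131016
→ (2376415, 131016).  Check: 2376415²=5647348252225, 329·131016²=5647348252224, difference 1.

2376415 131016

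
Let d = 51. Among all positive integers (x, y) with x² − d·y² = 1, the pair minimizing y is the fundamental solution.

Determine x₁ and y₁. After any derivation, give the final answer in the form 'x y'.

√51 = [7; 7,14, …], period ℓ=2 (even) → k=1
i=0: a=7 ⇒ p=7, q=1
i=1: a=7 ⇒ p=50, q=7
→ (50, 7).  Check: 50²=2500, 51·7²=2499, difference 1.

50 7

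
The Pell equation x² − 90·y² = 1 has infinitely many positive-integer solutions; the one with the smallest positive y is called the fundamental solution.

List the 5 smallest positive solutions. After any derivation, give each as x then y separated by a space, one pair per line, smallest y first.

d=90: √d = [9; 2,18] (ℓ=2, even), read p_1/q_1
k=0  a_k=9  p_k/q_k = 9/1
k=1  a_k=2  p_k/q_k = 19/2
→ (19, 2).  Check: 19²=361, 90·2²=360, difference 1.
k=2:  x_2 = 19·19+90·2·2 = 721,  y_2 = 19·2+2·19 = 76
k=3:  x_3 = 19·721+90·2·76 = 27379,  y_3 = 19·76+2·721 = 2886
k=4:  x_4 = 19·27379+90·2·2886 = 1039681,  y_4 = 19·2886+2·27379 = 109592
k=5:  x_5 = 19·1039681+90·2·109592 = 39480499,  y_5 = 19·109592+2·1039681 = 4161610

19 2
721 76
27379 2886
1039681 109592
39480499 4161610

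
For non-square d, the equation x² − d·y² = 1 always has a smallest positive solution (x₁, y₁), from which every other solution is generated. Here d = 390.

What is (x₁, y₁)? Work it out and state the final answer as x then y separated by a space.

√390 = [19; 1,2,1,38, …], period ℓ=4 (even) → k=3
i=0: a=19 ⇒ p=19, q=1
i=1: a=1 ⇒ p=20, q=1
i=2: a=2 ⇒ p=59, q=3
i=3: a=1 ⇒ p=79, q=4
→ (79, 4).  Check: 79²=6241, 390·4²=6240, difference 1.

79 4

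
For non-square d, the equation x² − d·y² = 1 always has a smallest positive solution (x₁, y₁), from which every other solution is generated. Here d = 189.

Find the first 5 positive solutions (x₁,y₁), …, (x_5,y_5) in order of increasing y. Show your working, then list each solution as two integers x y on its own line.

55 4
6049 440
665335 48396
73180801 5323120
8049222775 585494804

√189 → a₀=13, period (1,2,1,26); ℓ=4 even so k=3
a_0=13:  p_0=13·1+0=13,  q_0=13·0+1=1
…
a_2=2:  p_2=2·14+13=41,  q_2=2·1+1=3
a_3=1:  p_3=1·41+14=55,  q_3=1·3+1=4
fundamental: x₁=55, y₁=4  (since 3025 − 189·16 = 1)
(x_2, y_2) = (55·55 + 189·4·4, 55·4 + 4·55) = (6049, 440)
(x_3, y_3) = (55·6049 + 189·4·440, 55·440 + 4·6049) = (665335, 48396)
(x_4, y_4) = (55·665335 + 189·4·48396, 55·48396 + 4·665335) = (73180801, 5323120)
(x_5, y_5) = (55·73180801 + 189·4·5323120, 55·5323120 + 4·73180801) = (8049222775, 585494804)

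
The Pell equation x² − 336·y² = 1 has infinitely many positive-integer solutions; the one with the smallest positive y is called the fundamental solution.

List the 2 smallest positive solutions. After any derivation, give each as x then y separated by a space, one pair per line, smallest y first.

55 3
6049 330

√336 = [18; 3,36, …], period ℓ=2 (even) → k=1
step 0: (18, 1)  from 18·(1,0) + (0,1)
step 1: (55, 3)  from 3·(18,1) + (1,0)
fundamental: x₁=55, y₁=3  (since 3025 − 336·9 = 1)
n=2: (55,3)∘(55,3) = (55·55+336·3·3, 55·3+3·55) = (6049,330)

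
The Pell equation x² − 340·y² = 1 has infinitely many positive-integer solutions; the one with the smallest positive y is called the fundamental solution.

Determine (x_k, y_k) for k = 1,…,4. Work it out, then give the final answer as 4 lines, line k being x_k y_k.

√340 = [18; 2,3,1,1,1,…,3,2,36, …], period ℓ=14 (even) → k=13
step 0: (18, 1)  from 18·(1,0) + (0,1)
step 1: (37, 2)  from 2·(18,1) + (1,0)
…
step 3: (166, 9)  from 1·(129,7) + (37,2)
step 4: (295, 16)  from 1·(166,9) + (129,7)
step 5: (461, 25)  from 1·(295,16) + (166,9)
step 6: (756, 41)  from 1·(461,25) + (295,16)
step 7: (6509, 353)  from 8·(756,41) + (461,25)
step 8: (7265, 394)  from 1·(6509,353) + (756,41)
step 9: (13774, 747)  from 1·(7265,394) + (6509,353)
step 10: (21039, 1141)  from 1·(13774,747) + (7265,394)
step 11: (34813, 1888)  from 1·(21039,1141) + (13774,747)
step 12: (125478, 6805)  from 3·(34813,1888) + (21039,1141)
step 13: (285769, 15498)  from 2·(125478,6805) + (34813,1888)
(x₁, y₁) = (285769, 15498);  285769² − 340·15498² = 1 ✓
(285769+15498√340)^2 = 163327842721 + 8857695924√340
(285769+15498√340)^3 = 93348068572789129 + 5062509812995614√340
(285769+15498√340)^4 = 53351968415791425367681 + 2893416733491029538408√340

285769 15498
163327842721 8857695924
93348068572789129 5062509812995614
53351968415791425367681 2893416733491029538408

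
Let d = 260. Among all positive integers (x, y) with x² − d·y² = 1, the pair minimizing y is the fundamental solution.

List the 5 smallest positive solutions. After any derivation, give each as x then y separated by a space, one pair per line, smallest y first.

√260 = [16; 8,32, …], period ℓ=2 (even) → k=1
step 0: (16, 1)  from 16·(1,0) + (0,1)
step 1: (129, 8)  from 8·(16,1) + (1,0)
fundamental: x₁=129, y₁=8  (since 16641 − 260·64 = 1)
k=2:  x_2 = 129·129+260·8·8 = 33281,  y_2 = 129·8+8·129 = 2064
k=3:  x_3 = 129·33281+260·8·2064 = 8586369,  y_3 = 129·2064+8·33281 = 532504
k=4:  x_4 = 129·8586369+260·8·532504 = 2215249921,  y_4 = 129·532504+8·8586369 = 137383968
k=5:  x_5 = 129·2215249921+260·8·137383968 = 571525893249,  y_5 = 129·137383968+8·2215249921 = 35444531240

129 8
33281 2064
8586369 532504
2215249921 137383968
571525893249 35444531240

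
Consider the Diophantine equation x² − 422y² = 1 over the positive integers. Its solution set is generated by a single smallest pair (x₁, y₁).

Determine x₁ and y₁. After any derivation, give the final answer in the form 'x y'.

√422 = [20; 1,1,5,2,1,…,1,1,40, …], period ℓ=14 (even) → k=13
k=0  a_k=20  p_k/q_k = 20/1
…
k=4  a_k=2  p_k/q_k = 493/24
k=5  a_k=1  p_k/q_k = 719/35
k=6  a_k=3  p_k/q_k = 2650/129
k=7  a_k=20  p_k/q_k = 53719/2615
…
k=9  a_k=1  p_k/q_k = 217526/10589
k=10  a_k=2  p_k/q_k = 598859/29152
k=11  a_k=5  p_k/q_k = 3211821/156349
k=12  a_k=1  p_k/q_k = 3810680/185501
k=13  a_k=1  p_k/q_k = 7022501/341850
→ (7022501, 341850).  Check: 7022501²=49315520295001, 422·341850²=49315520295000, difference 1.

7022501 341850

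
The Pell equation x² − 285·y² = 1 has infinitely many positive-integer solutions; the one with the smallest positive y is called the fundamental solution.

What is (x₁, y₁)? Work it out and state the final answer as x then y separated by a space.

2431 144

√285 → a₀=16, period (1,7,2,7,1,32); ℓ=6 even so k=5
a_0=16:  p_0=16·1+0=16,  q_0=16·0+1=1
a_1=1:  p_1=1·16+1=17,  q_1=1·1+0=1
a_2=7:  p_2=7·17+16=135,  q_2=7·1+1=8
a_3=2:  p_3=2·135+17=287,  q_3=2·8+1=17
a_4=7:  p_4=7·287+135=2144,  q_4=7·17+8=127
a_5=1:  p_5=1·2144+287=2431,  q_5=1·127+17=144
(x₁, y₁) = (2431, 144);  2431² − 285·144² = 1 ✓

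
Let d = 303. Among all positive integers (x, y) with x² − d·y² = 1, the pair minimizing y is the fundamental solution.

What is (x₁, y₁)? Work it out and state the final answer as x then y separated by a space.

2524 145

√303 = [17; 2,2,5,2,2,34, …], period ℓ=6 (even) → k=5
step 0: (17, 1)  from 17·(1,0) + (0,1)
step 1: (35, 2)  from 2·(17,1) + (1,0)
step 2: (87, 5)  from 2·(35,2) + (17,1)
step 3: (470, 27)  from 5·(87,5) + (35,2)
step 4: (1027, 59)  from 2·(470,27) + (87,5)
step 5: (2524, 145)  from 2·(1027,59) + (470,27)
(x₁, y₁) = (2524, 145);  2524² − 303·145² = 1 ✓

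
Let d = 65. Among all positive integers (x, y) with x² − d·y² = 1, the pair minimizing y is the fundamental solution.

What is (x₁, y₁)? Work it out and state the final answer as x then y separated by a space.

129 16

√65 = [8; 16, …], period ℓ=1 (odd) → k=1
a_0=8:  p_0=8·1+0=8,  q_0=8·0+1=1
a_1=16:  p_1=16·8+1=129,  q_1=16·1+0=16
fundamental: x₁=129, y₁=16  (since 16641 − 65·256 = 1)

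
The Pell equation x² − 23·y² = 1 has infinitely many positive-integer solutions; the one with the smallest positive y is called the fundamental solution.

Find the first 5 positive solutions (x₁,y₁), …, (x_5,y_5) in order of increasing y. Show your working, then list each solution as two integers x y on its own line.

√23 → a₀=4, period (1,3,1,8); ℓ=4 even so k=3
step 0: (4, 1)  from 4·(1,0) + (0,1)
…
step 2: (19, 4)  from 3·(5,1) + (4,1)
step 3: (24, 5)  from 1·(19,4) + (5,1)
→ (24, 5).  Check: 24²=576, 23·5²=575, difference 1.
(x_2, y_2) = (24·24 + 23·5·5, 24·5 + 5·24) = (1151, 240)
(x_3, y_3) = (24·1151 + 23·5·240, 24·240 + 5·1151) = (55224, 11515)
(x_4, y_4) = (24·55224 + 23·5·11515, 24·11515 + 5·55224) = (2649601, 552480)
(x_5, y_5) = (24·2649601 + 23·5·552480, 24·552480 + 5·2649601) = (127125624, 26507525)

24 5
1151 240
55224 11515
2649601 552480
127125624 26507525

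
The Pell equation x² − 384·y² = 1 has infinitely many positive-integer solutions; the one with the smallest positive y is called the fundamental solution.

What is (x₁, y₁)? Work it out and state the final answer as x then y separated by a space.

[19; 1,1,2,9,2,1,1,38] for √384; ℓ=8 ⇒ convergent index 7
step 0: (19, 1)  from 19·(1,0) + (0,1)
…
step 2: (39, 2)  from 1·(20,1) + (19,1)
step 3: (98, 5)  from 2·(39,2) + (20,1)
step 4: (921, 47)  from 9·(98,5) + (39,2)
…
step 6: (2861, 146)  from 1·(1940,99) + (921,47)
step 7: (4801, 245)  from 1·(2861,146) + (1940,99)
→ (4801, 245).  Check: 4801²=23049601, 384·245²=23049600, difference 1.

4801 245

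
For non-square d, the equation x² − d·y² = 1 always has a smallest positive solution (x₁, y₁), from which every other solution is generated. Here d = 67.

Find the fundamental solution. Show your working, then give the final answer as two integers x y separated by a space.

[8; 5,2,1,1,7,1,1,2,5,16] for √67; ℓ=10 ⇒ convergent index 9
step 0: (8, 1)  from 8·(1,0) + (0,1)
…
step 4: (221, 27)  from 1·(131,16) + (90,11)
…
step 7: (3577, 437)  from 1·(1899,232) + (1678,205)
step 8: (9053, 1106)  from 2·(3577,437) + (1899,232)
step 9: (48842, 5967)  from 5·(9053,1106) + (3577,437)
(x₁, y₁) = (48842, 5967);  48842² − 67·5967² = 1 ✓

48842 5967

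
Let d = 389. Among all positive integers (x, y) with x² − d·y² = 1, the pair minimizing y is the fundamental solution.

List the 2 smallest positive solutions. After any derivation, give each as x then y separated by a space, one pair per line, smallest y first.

3287049 166660
21609382256801 1095639172680

d=389: √d = [19; 1,2,1,1,1,1,2,1,38] (ℓ=9, odd), read p_17/q_17
a_0=19:  p_0=19·1+0=19,  q_0=19·0+1=1
…
a_3=1:  p_3=1·59+20=79,  q_3=1·3+1=4
…
a_5=1:  p_5=1·138+79=217,  q_5=1·7+4=11
a_6=1:  p_6=1·217+138=355,  q_6=1·11+7=18
a_7=2:  p_7=2·355+217=927,  q_7=2·18+11=47
a_8=1:  p_8=1·927+355=1282,  q_8=1·47+18=65
…
a_11=2:  p_11=2·50925+49643=151493,  q_11=2·2582+2517=7681
…
a_16=2:  p_16=2·910240+556329=2376809,  q_16=2·46151+28207=120509
a_17=1:  p_17=1·2376809+910240=3287049,  q_17=1·120509+46151=166660
→ (3287049, 166660).  Check: 3287049²=10804691128401, 389·166660²=10804691128400, difference 1.
n=2: (3287049,166660)∘(3287049,166660) = (3287049·3287049+389·166660·166660, 3287049·166660+166660·3287049) = (21609382256801,1095639172680)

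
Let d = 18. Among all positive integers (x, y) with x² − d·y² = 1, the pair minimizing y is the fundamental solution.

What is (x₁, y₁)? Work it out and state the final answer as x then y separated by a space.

17 4

√18 = [4; 4,8, …], period ℓ=2 (even) → k=1
a_0=4:  p_0=4·1+0=4,  q_0=4·0+1=1
a_1=4:  p_1=4·4+1=17,  q_1=4·1+0=4
(x₁, y₁) = (17, 4);  17² − 18·4² = 1 ✓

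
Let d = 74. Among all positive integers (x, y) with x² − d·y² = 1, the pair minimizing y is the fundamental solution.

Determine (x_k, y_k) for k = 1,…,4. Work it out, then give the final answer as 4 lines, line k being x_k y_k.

d=74: √d = [8; 1,1,1,1,16] (ℓ=5, odd), read p_9/q_9
a_0=8:  p_0=8·1+0=8,  q_0=8·0+1=1
…
a_3=1:  p_3=1·17+9=26,  q_3=1·2+1=3
…
a_5=16:  p_5=16·43+26=714,  q_5=16·5+3=83
a_6=1:  p_6=1·714+43=757,  q_6=1·83+5=88
a_7=1:  p_7=1·757+714=1471,  q_7=1·88+83=171
a_8=1:  p_8=1·1471+757=2228,  q_8=1·171+88=259
a_9=1:  p_9=1·2228+1471=3699,  q_9=1·259+171=430
(x₁, y₁) = (3699, 430);  3699² − 74·430² = 1 ✓
(3699+430√74)^2 = 27365201 + 3181140√74
(3699+430√74)^3 = 202447753299 + 23534073290√74
(3699+430√74)^4 = 1497708451540801 + 174105071018280√74

3699 430
27365201 3181140
202447753299 23534073290
1497708451540801 174105071018280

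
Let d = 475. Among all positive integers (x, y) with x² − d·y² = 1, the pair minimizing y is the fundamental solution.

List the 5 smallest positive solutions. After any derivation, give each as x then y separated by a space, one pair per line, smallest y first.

57799 2652
6681448801 306565896
772362118440199 35438404443156
89283516160768675201 4096608676513381392
10320995900380175197444999 473559769752155457709260

√475 = [21; 1,3,1,6,2,6,1,3,1,42, …], period ℓ=10 (even) → k=9
a_0=21:  p_0=21·1+0=21,  q_0=21·0+1=1
a_1=1:  p_1=1·21+1=22,  q_1=1·1+0=1
a_2=3:  p_2=3·22+21=87,  q_2=3·1+1=4
a_3=1:  p_3=1·87+22=109,  q_3=1·4+1=5
a_4=6:  p_4=6·109+87=741,  q_4=6·5+4=34
…
a_8=3:  p_8=3·11878+10287=45921,  q_8=3·545+472=2107
a_9=1:  p_9=1·45921+11878=57799,  q_9=1·2107+545=2652
(x₁, y₁) = (57799, 2652);  57799² − 475·2652² = 1 ✓
n=2: (57799,2652)∘(57799,2652) = (57799·57799+475·2652·2652, 57799·2652+2652·57799) = (6681448801,306565896)
n=3: (6681448801,306565896)∘(57799,2652) = (57799·6681448801+475·2652·306565896, 57799·306565896+2652·6681448801) = (772362118440199,35438404443156)
n=4: (772362118440199,35438404443156)∘(57799,2652) = (57799·772362118440199+475·2652·35438404443156, 57799·35438404443156+2652·772362118440199) = (89283516160768675201,4096608676513381392)
n=5: (89283516160768675201,4096608676513381392)∘(57799,2652) = (57799·89283516160768675201+475·2652·4096608676513381392, 57799·4096608676513381392+2652·89283516160768675201) = (10320995900380175197444999,473559769752155457709260)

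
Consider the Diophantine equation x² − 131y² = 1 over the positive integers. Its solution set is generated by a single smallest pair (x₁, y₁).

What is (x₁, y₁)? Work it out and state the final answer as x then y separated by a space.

10610 927

√131 → a₀=11, period (2,4,11,4,2,22); ℓ=6 even so k=5
a_0=11:  p_0=11·1+0=11,  q_0=11·0+1=1
a_1=2:  p_1=2·11+1=23,  q_1=2·1+0=2
…
a_4=4:  p_4=4·1156+103=4727,  q_4=4·101+9=413
a_5=2:  p_5=2·4727+1156=10610,  q_5=2·413+101=927
(x₁, y₁) = (10610, 927);  10610² − 131·927² = 1 ✓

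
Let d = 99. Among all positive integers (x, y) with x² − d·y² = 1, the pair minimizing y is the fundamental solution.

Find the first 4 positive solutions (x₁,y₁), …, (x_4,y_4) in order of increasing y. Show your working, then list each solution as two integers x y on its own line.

[9; 1,18] for √99; ℓ=2 ⇒ convergent index 1
i=0: a=9 ⇒ p=9, q=1
i=1: a=1 ⇒ p=10, q=1
fundamental: x₁=10, y₁=1  (since 100 − 99·1 = 1)
n=2: (10,1)∘(10,1) = (10·10+99·1·1, 10·1+1·10) = (199,20)
n=3: (199,20)∘(10,1) = (10·199+99·1·20, 10·20+1·199) = (3970,399)
n=4: (3970,399)∘(10,1) = (10·3970+99·1·399, 10·399+1·3970) = (79201,7960)

10 1
199 20
3970 399
79201 7960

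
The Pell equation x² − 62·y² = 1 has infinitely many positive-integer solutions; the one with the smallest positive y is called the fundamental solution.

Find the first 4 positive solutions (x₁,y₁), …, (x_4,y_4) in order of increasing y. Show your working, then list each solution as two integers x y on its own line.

63 8
7937 1008
999999 127000
125991937 16000992

d=62: √d = [7; 1,6,1,14] (ℓ=4, even), read p_3/q_3
i=0: a=7 ⇒ p=7, q=1
…
i=2: a=6 ⇒ p=55, q=7
i=3: a=1 ⇒ p=63, q=8
(x₁, y₁) = (63, 8);  63² − 62·8² = 1 ✓
k=2:  x_2 = 63·63+62·8·8 = 7937,  y_2 = 63·8+8·63 = 1008
k=3:  x_3 = 63·7937+62·8·1008 = 999999,  y_3 = 63·1008+8·7937 = 127000
k=4:  x_4 = 63·999999+62·8·127000 = 125991937,  y_4 = 63·127000+8·999999 = 16000992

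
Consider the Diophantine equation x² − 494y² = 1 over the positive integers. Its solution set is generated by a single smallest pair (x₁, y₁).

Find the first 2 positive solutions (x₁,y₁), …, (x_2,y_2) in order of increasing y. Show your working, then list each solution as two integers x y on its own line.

√494 → a₀=22, period (4,2,2,1,2,1,2,2,4,44); ℓ=10 even so k=9
k=0  a_k=22  p_k/q_k = 22/1
…
k=2  a_k=2  p_k/q_k = 200/9
k=3  a_k=2  p_k/q_k = 489/22
k=4  a_k=1  p_k/q_k = 689/31
k=5  a_k=2  p_k/q_k = 1867/84
k=6  a_k=1  p_k/q_k = 2556/115
k=7  a_k=2  p_k/q_k = 6979/314
k=8  a_k=2  p_k/q_k = 16514/743
k=9  a_k=4  p_k/q_k = 73035/3286
fundamental: x₁=73035, y₁=3286  (since 5334111225 − 494·10797796 = 1)
k=2:  x_2 = 73035·73035+494·3286·3286 = 10668222449,  y_2 = 73035·3286+3286·73035 = 479986020

73035 3286
10668222449 479986020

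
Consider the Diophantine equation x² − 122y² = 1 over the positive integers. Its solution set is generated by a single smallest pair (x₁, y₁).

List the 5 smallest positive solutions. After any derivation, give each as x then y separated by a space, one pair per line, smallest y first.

243 22
118097 10692
57394899 5196290
27893802817 2525386248
13556330774163 1227332520238

√122 = [11; 22, …], period ℓ=1 (odd) → k=1
a_0=11:  p_0=11·1+0=11,  q_0=11·0+1=1
a_1=22:  p_1=22·11+1=243,  q_1=22·1+0=22
(x₁, y₁) = (243, 22);  243² − 122·22² = 1 ✓
k=2:  x_2 = 243·243+122·22·22 = 118097,  y_2 = 243·22+22·243 = 10692
k=3:  x_3 = 243·118097+122·22·10692 = 57394899,  y_3 = 243·10692+22·118097 = 5196290
k=4:  x_4 = 243·57394899+122·22·5196290 = 27893802817,  y_4 = 243·5196290+22·57394899 = 2525386248
k=5:  x_5 = 243·27893802817+122·22·2525386248 = 13556330774163,  y_5 = 243·2525386248+22·27893802817 = 1227332520238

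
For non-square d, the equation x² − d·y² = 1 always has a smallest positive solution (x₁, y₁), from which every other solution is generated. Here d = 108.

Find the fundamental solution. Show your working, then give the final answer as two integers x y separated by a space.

[10; 2,1,1,4,1,1,2,20] for √108; ℓ=8 ⇒ convergent index 7
a_0=10:  p_0=10·1+0=10,  q_0=10·0+1=1
…
a_2=1:  p_2=1·21+10=31,  q_2=1·2+1=3
a_3=1:  p_3=1·31+21=52,  q_3=1·3+2=5
…
a_5=1:  p_5=1·239+52=291,  q_5=1·23+5=28
a_6=1:  p_6=1·291+239=530,  q_6=1·28+23=51
a_7=2:  p_7=2·530+291=1351,  q_7=2·51+28=130
(x₁, y₁) = (1351, 130);  1351² − 108·130² = 1 ✓

1351 130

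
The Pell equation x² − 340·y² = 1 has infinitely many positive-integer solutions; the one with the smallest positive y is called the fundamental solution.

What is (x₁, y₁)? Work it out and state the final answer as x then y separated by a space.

285769 15498

√340 → a₀=18, period (2,3,1,1,1,…,3,2,36); ℓ=14 even so k=13
step 0: (18, 1)  from 18·(1,0) + (0,1)
…
step 5: (461, 25)  from 1·(295,16) + (166,9)
step 6: (756, 41)  from 1·(461,25) + (295,16)
…
step 9: (13774, 747)  from 1·(7265,394) + (6509,353)
…
step 12: (125478, 6805)  from 3·(34813,1888) + (21039,1141)
step 13: (285769, 15498)  from 2·(125478,6805) + (34813,1888)
fundamental: x₁=285769, y₁=15498  (since 81663921361 − 340·240188004 = 1)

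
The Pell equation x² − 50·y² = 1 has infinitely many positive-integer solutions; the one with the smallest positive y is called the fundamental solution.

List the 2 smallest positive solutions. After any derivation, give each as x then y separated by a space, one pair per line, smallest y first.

d=50: √d = [7; 14] (ℓ=1, odd), read p_1/q_1
step 0: (7, 1)  from 7·(1,0) + (0,1)
step 1: (99, 14)  from 14·(7,1) + (1,0)
→ (99, 14).  Check: 99²=9801, 50·14²=9800, difference 1.
k=2:  x_2 = 99·99+50·14·14 = 19601,  y_2 = 99·14+14·99 = 2772

99 14
19601 2772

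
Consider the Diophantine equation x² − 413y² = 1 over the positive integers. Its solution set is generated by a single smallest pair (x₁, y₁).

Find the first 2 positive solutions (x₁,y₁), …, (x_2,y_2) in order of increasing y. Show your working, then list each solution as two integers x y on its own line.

113399 5580
25718666401 1265532840

√413 → a₀=20, period (3,9,1,4,1,9,3,40); ℓ=8 even so k=7
i=0: a=20 ⇒ p=20, q=1
i=1: a=3 ⇒ p=61, q=3
…
i=4: a=4 ⇒ p=3089, q=152
…
i=6: a=9 ⇒ p=36560, q=1799
i=7: a=3 ⇒ p=113399, q=5580
(x₁, y₁) = (113399, 5580);  113399² − 413·5580² = 1 ✓
n=2: (113399,5580)∘(113399,5580) = (113399·113399+413·5580·5580, 113399·5580+5580·113399) = (25718666401,1265532840)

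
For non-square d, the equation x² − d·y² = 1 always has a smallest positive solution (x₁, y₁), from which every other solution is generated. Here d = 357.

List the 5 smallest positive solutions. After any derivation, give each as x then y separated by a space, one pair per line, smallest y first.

3401 180
23133601 1224360
157354750601 8328096540
1070326990454401 56647711440720
7280364031716085001 385317724891680900

[18; 1,8,2,8,1,36] for √357; ℓ=6 ⇒ convergent index 5
a_0=18:  p_0=18·1+0=18,  q_0=18·0+1=1
…
a_2=8:  p_2=8·19+18=170,  q_2=8·1+1=9
a_3=2:  p_3=2·170+19=359,  q_3=2·9+1=19
a_4=8:  p_4=8·359+170=3042,  q_4=8·19+9=161
a_5=1:  p_5=1·3042+359=3401,  q_5=1·161+19=180
→ (3401, 180).  Check: 3401²=11566801, 357·180²=11566800, difference 1.
k=2:  x_2 = 3401·3401+357·180·180 = 23133601,  y_2 = 3401·180+180·3401 = 1224360
k=3:  x_3 = 3401·23133601+357·180·1224360 = 157354750601,  y_3 = 3401·1224360+180·23133601 = 8328096540
k=4:  x_4 = 3401·157354750601+357·180·8328096540 = 1070326990454401,  y_4 = 3401·8328096540+180·157354750601 = 56647711440720
k=5:  x_5 = 3401·1070326990454401+357·180·56647711440720 = 7280364031716085001,  y_5 = 3401·56647711440720+180·1070326990454401 = 385317724891680900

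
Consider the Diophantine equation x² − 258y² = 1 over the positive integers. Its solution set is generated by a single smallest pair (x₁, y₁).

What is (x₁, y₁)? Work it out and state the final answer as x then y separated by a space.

257 16

[16; 16,32] for √258; ℓ=2 ⇒ convergent index 1
a_0=16:  p_0=16·1+0=16,  q_0=16·0+1=1
a_1=16:  p_1=16·16+1=257,  q_1=16·1+0=16
(x₁, y₁) = (257, 16);  257² − 258·16² = 1 ✓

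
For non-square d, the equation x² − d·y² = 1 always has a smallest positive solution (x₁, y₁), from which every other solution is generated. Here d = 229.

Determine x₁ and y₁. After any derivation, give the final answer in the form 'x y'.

5848201 386460

√229 = [15; 7,1,1,7,30, …], period ℓ=5 (odd) → k=9
k=0  a_k=15  p_k/q_k = 15/1
…
k=2  a_k=1  p_k/q_k = 121/8
…
k=7  a_k=1  p_k/q_k = 413926/27353
k=8  a_k=1  p_k/q_k = 776325/51301
k=9  a_k=7  p_k/q_k = 5848201/386460
fundamental: x₁=5848201, y₁=386460  (since 34201454936401 − 229·149351331600 = 1)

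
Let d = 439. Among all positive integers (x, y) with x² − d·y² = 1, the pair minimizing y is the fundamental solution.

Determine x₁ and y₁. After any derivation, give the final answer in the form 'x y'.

440 21

√439 → a₀=20, period (1,19,1,40); ℓ=4 even so k=3
step 0: (20, 1)  from 20·(1,0) + (0,1)
…
step 2: (419, 20)  from 19·(21,1) + (20,1)
step 3: (440, 21)  from 1·(419,20) + (21,1)
fundamental: x₁=440, y₁=21  (since 193600 − 439·441 = 1)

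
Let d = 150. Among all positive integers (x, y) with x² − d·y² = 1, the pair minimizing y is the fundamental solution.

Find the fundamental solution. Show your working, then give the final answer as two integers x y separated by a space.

49 4

√150 → a₀=12, period (4,24); ℓ=2 even so k=1
a_0=12:  p_0=12·1+0=12,  q_0=12·0+1=1
a_1=4:  p_1=4·12+1=49,  q_1=4·1+0=4
(x₁, y₁) = (49, 4);  49² − 150·4² = 1 ✓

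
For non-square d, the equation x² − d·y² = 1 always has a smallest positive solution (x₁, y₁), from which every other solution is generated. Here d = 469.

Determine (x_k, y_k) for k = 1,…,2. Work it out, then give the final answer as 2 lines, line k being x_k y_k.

√469 → a₀=21, period (1,1,1,10,6,10,1,1,1,42); ℓ=10 even so k=9
i=0: a=21 ⇒ p=21, q=1
i=1: a=1 ⇒ p=22, q=1
i=2: a=1 ⇒ p=43, q=2
i=3: a=1 ⇒ p=65, q=3
i=4: a=10 ⇒ p=693, q=32
…
i=6: a=10 ⇒ p=42923, q=1982
i=7: a=1 ⇒ p=47146, q=2177
i=8: a=1 ⇒ p=90069, q=4159
i=9: a=1 ⇒ p=137215, q=6336
→ (137215, 6336).  Check: 137215²=18827956225, 469·6336²=18827956224, difference 1.
k=2:  x_2 = 137215·137215+469·6336·6336 = 37655912449,  y_2 = 137215·6336+6336·137215 = 1738788480

137215 6336
37655912449 1738788480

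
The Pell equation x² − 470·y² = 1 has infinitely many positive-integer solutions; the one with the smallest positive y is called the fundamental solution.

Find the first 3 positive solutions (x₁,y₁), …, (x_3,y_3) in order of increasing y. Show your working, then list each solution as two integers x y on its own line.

[21; 1,2,8,2,1,42] for √470; ℓ=6 ⇒ convergent index 5
a_0=21:  p_0=21·1+0=21,  q_0=21·0+1=1
…
a_4=2:  p_4=2·542+65=1149,  q_4=2·25+3=53
a_5=1:  p_5=1·1149+542=1691,  q_5=1·53+25=78
(x₁, y₁) = (1691, 78);  1691² − 470·78² = 1 ✓
k=2:  x_2 = 1691·1691+470·78·78 = 5718961,  y_2 = 1691·78+78·1691 = 263796
k=3:  x_3 = 1691·5718961+470·78·263796 = 19341524411,  y_3 = 1691·263796+78·5718961 = 892157994

1691 78
5718961 263796
19341524411 892157994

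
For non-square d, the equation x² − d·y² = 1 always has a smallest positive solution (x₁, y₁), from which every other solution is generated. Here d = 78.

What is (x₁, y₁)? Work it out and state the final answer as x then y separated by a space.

53 6

[8; 1,4,1,16] for √78; ℓ=4 ⇒ convergent index 3
step 0: (8, 1)  from 8·(1,0) + (0,1)
step 1: (9, 1)  from 1·(8,1) + (1,0)
step 2: (44, 5)  from 4·(9,1) + (8,1)
step 3: (53, 6)  from 1·(44,5) + (9,1)
fundamental: x₁=53, y₁=6  (since 2809 − 78·36 = 1)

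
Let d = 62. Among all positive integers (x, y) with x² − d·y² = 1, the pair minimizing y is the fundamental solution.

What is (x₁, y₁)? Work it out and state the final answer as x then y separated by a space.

d=62: √d = [7; 1,6,1,14] (ℓ=4, even), read p_3/q_3
i=0: a=7 ⇒ p=7, q=1
i=1: a=1 ⇒ p=8, q=1
i=2: a=6 ⇒ p=55, q=7
i=3: a=1 ⇒ p=63, q=8
(x₁, y₁) = (63, 8);  63² − 62·8² = 1 ✓

63 8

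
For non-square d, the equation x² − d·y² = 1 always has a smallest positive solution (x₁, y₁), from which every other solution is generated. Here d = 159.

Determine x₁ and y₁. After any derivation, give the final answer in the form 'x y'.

√159 = [12; 1,1,1,1,3,1,1,1,1,24, …], period ℓ=10 (even) → k=9
step 0: (12, 1)  from 12·(1,0) + (0,1)
step 1: (13, 1)  from 1·(12,1) + (1,0)
…
step 3: (38, 3)  from 1·(25,2) + (13,1)
step 4: (63, 5)  from 1·(38,3) + (25,2)
…
step 6: (290, 23)  from 1·(227,18) + (63,5)
step 7: (517, 41)  from 1·(290,23) + (227,18)
step 8: (807, 64)  from 1·(517,41) + (290,23)
step 9: (1324, 105)  from 1·(807,64) + (517,41)
(x₁, y₁) = (1324, 105);  1324² − 159·105² = 1 ✓

1324 105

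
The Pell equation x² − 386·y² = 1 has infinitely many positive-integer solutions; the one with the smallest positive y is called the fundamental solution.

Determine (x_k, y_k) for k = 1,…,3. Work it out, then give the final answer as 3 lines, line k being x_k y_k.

111555 5678
24889036049 1266818580
5552992832780835 282639893378122

d=386: √d = [19; 1,1,1,4,1,18,1,4,1,1,1,38] (ℓ=12, even), read p_11/q_11
i=0: a=19 ⇒ p=19, q=1
…
i=2: a=1 ⇒ p=39, q=2
i=3: a=1 ⇒ p=59, q=3
…
i=8: a=4 ⇒ p=32771, q=1668
i=9: a=1 ⇒ p=39392, q=2005
i=10: a=1 ⇒ p=72163, q=3673
i=11: a=1 ⇒ p=111555, q=5678
(x₁, y₁) = (111555, 5678);  111555² − 386·5678² = 1 ✓
(x_2, y_2) = (111555·111555 + 386·5678·5678, 111555·5678 + 5678·111555) = (24889036049, 1266818580)
(x_3, y_3) = (111555·24889036049 + 386·5678·1266818580, 111555·1266818580 + 5678·24889036049) = (5552992832780835, 282639893378122)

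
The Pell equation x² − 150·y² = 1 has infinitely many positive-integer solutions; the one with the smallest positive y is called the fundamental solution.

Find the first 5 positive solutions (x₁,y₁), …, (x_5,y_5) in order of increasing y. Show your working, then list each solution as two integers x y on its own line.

49 4
4801 392
470449 38412
46099201 3763984
4517251249 368832020

[12; 4,24] for √150; ℓ=2 ⇒ convergent index 1
a_0=12:  p_0=12·1+0=12,  q_0=12·0+1=1
a_1=4:  p_1=4·12+1=49,  q_1=4·1+0=4
fundamental: x₁=49, y₁=4  (since 2401 − 150·16 = 1)
n=2: (49,4)∘(49,4) = (49·49+150·4·4, 49·4+4·49) = (4801,392)
n=3: (4801,392)∘(49,4) = (49·4801+150·4·392, 49·392+4·4801) = (470449,38412)
n=4: (470449,38412)∘(49,4) = (49·470449+150·4·38412, 49·38412+4·470449) = (46099201,3763984)
n=5: (46099201,3763984)∘(49,4) = (49·46099201+150·4·3763984, 49·3763984+4·46099201) = (4517251249,368832020)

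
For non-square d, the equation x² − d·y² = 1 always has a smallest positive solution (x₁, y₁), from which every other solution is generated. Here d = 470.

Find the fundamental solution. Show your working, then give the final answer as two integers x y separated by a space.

[21; 1,2,8,2,1,42] for √470; ℓ=6 ⇒ convergent index 5
k=0  a_k=21  p_k/q_k = 21/1
k=1  a_k=1  p_k/q_k = 22/1
k=2  a_k=2  p_k/q_k = 65/3
k=3  a_k=8  p_k/q_k = 542/25
k=4  a_k=2  p_k/q_k = 1149/53
k=5  a_k=1  p_k/q_k = 1691/78
→ (1691, 78).  Check: 1691²=2859481, 470·78²=2859480, difference 1.

1691 78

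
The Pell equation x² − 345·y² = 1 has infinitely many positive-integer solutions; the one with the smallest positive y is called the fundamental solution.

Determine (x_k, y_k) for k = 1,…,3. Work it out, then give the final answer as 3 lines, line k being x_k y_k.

[18; 1,1,2,1,6,1,2,1,1,36] for √345; ℓ=10 ⇒ convergent index 9
i=0: a=18 ⇒ p=18, q=1
…
i=3: a=2 ⇒ p=93, q=5
i=4: a=1 ⇒ p=130, q=7
i=5: a=6 ⇒ p=873, q=47
i=6: a=1 ⇒ p=1003, q=54
…
i=8: a=1 ⇒ p=3882, q=209
i=9: a=1 ⇒ p=6761, q=364
→ (6761, 364).  Check: 6761²=45711121, 345·364²=45711120, difference 1.
(x_2, y_2) = (6761·6761 + 345·364·364, 6761·364 + 364·6761) = (91422241, 4922008)
(x_3, y_3) = (6761·91422241 + 345·364·4922008, 6761·4922008 + 364·91422241) = (1236211536041, 66555391812)

6761 364
91422241 4922008
1236211536041 66555391812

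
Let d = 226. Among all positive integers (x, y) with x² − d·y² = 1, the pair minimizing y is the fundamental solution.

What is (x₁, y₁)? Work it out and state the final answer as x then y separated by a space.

451 30

d=226: √d = [15; 30] (ℓ=1, odd), read p_1/q_1
i=0: a=15 ⇒ p=15, q=1
i=1: a=30 ⇒ p=451, q=30
fundamental: x₁=451, y₁=30  (since 203401 − 226·900 = 1)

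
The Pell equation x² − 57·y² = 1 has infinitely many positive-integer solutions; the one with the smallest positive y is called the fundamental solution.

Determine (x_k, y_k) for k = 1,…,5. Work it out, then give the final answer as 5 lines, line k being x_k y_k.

151 20
45601 6040
13771351 1824060
4158902401 550860080
1255974753751 166357920100

[7; 1,1,4,1,1,14] for √57; ℓ=6 ⇒ convergent index 5
k=0  a_k=7  p_k/q_k = 7/1
…
k=2  a_k=1  p_k/q_k = 15/2
k=3  a_k=4  p_k/q_k = 68/9
k=4  a_k=1  p_k/q_k = 83/11
k=5  a_k=1  p_k/q_k = 151/20
→ (151, 20).  Check: 151²=22801, 57·20²=22800, difference 1.
n=2: (151,20)∘(151,20) = (151·151+57·20·20, 151·20+20·151) = (45601,6040)
n=3: (45601,6040)∘(151,20) = (151·45601+57·20·6040, 151·6040+20·45601) = (13771351,1824060)
n=4: (13771351,1824060)∘(151,20) = (151·13771351+57·20·1824060, 151·1824060+20·13771351) = (4158902401,550860080)
n=5: (4158902401,550860080)∘(151,20) = (151·4158902401+57·20·550860080, 151·550860080+20·4158902401) = (1255974753751,166357920100)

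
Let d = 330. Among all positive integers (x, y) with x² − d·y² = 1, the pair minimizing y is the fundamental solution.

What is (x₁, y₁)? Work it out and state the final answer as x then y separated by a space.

[18; 6,36] for √330; ℓ=2 ⇒ convergent index 1
i=0: a=18 ⇒ p=18, q=1
i=1: a=6 ⇒ p=109, q=6
fundamental: x₁=109, y₁=6  (since 11881 − 330·36 = 1)

109 6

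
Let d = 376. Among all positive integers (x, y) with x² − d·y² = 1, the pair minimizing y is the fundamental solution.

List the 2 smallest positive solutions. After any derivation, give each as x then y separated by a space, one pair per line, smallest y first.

d=376: √d = [19; 2,1,1,3,1,…,1,2,38] (ℓ=16, even), read p_15/q_15
k=0  a_k=19  p_k/q_k = 19/1
…
k=3  a_k=1  p_k/q_k = 97/5
k=4  a_k=3  p_k/q_k = 349/18
k=5  a_k=1  p_k/q_k = 446/23
…
k=7  a_k=2  p_k/q_k = 2928/151
k=8  a_k=4  p_k/q_k = 12953/668
…
k=10  a_k=2  p_k/q_k = 70621/3642
k=11  a_k=1  p_k/q_k = 99455/5129
k=12  a_k=3  p_k/q_k = 368986/19029
k=13  a_k=1  p_k/q_k = 468441/24158
k=14  a_k=1  p_k/q_k = 837427/43187
k=15  a_k=2  p_k/q_k = 2143295/110532
fundamental: x₁=2143295, y₁=110532  (since 4593713457025 − 376·12217323024 = 1)
(2143295+110532√376)^2 = 9187426914049 + 473805365880√376

2143295 110532
9187426914049 473805365880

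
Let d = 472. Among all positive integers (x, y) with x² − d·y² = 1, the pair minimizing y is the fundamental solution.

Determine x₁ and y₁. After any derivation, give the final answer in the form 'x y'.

306917 14127

√472 → a₀=21, period (1,2,1,1,1,…,2,1,42); ℓ=14 even so k=13
i=0: a=21 ⇒ p=21, q=1
i=1: a=1 ⇒ p=22, q=1
i=2: a=2 ⇒ p=65, q=3
i=3: a=1 ⇒ p=87, q=4
i=4: a=1 ⇒ p=152, q=7
i=5: a=1 ⇒ p=239, q=11
i=6: a=4 ⇒ p=1108, q=51
i=7: a=5 ⇒ p=5779, q=266
i=8: a=4 ⇒ p=24224, q=1115
i=9: a=1 ⇒ p=30003, q=1381
i=10: a=1 ⇒ p=54227, q=2496
i=11: a=1 ⇒ p=84230, q=3877
i=12: a=2 ⇒ p=222687, q=10250
i=13: a=1 ⇒ p=306917, q=14127
(x₁, y₁) = (306917, 14127);  306917² − 472·14127² = 1 ✓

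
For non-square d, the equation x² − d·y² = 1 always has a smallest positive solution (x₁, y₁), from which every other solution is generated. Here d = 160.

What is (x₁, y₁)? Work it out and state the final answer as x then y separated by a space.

721 57

√160 → a₀=12, period (1,1,1,5,1,1,1,24); ℓ=8 even so k=7
i=0: a=12 ⇒ p=12, q=1
…
i=2: a=1 ⇒ p=25, q=2
i=3: a=1 ⇒ p=38, q=3
i=4: a=5 ⇒ p=215, q=17
i=5: a=1 ⇒ p=253, q=20
i=6: a=1 ⇒ p=468, q=37
i=7: a=1 ⇒ p=721, q=57
(x₁, y₁) = (721, 57);  721² − 160·57² = 1 ✓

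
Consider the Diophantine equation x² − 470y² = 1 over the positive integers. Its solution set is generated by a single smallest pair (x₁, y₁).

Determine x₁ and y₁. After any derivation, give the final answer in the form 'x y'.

1691 78

√470 = [21; 1,2,8,2,1,42, …], period ℓ=6 (even) → k=5
step 0: (21, 1)  from 21·(1,0) + (0,1)
…
step 4: (1149, 53)  from 2·(542,25) + (65,3)
step 5: (1691, 78)  from 1·(1149,53) + (542,25)
→ (1691, 78).  Check: 1691²=2859481, 470·78²=2859480, difference 1.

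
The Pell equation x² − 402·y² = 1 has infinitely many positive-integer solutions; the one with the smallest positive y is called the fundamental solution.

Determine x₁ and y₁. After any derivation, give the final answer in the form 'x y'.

d=402: √d = [20; 20,40] (ℓ=2, even), read p_1/q_1
i=0: a=20 ⇒ p=20, q=1
i=1: a=20 ⇒ p=401, q=20
fundamental: x₁=401, y₁=20  (since 160801 − 402·400 = 1)

401 20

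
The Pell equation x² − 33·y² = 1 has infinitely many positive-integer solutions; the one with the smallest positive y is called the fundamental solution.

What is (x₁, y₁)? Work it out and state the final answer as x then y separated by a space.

[5; 1,2,1,10] for √33; ℓ=4 ⇒ convergent index 3
step 0: (5, 1)  from 5·(1,0) + (0,1)
…
step 2: (17, 3)  from 2·(6,1) + (5,1)
step 3: (23, 4)  from 1·(17,3) + (6,1)
(x₁, y₁) = (23, 4);  23² − 33·4² = 1 ✓

23 4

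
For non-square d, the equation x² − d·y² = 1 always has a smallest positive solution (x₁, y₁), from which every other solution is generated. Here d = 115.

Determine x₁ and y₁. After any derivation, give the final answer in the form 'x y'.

1126 105

√115 → a₀=10, period (1,2,1,1,1,1,1,2,1,20); ℓ=10 even so k=9
step 0: (10, 1)  from 10·(1,0) + (0,1)
step 1: (11, 1)  from 1·(10,1) + (1,0)
…
step 4: (75, 7)  from 1·(43,4) + (32,3)
…
step 6: (193, 18)  from 1·(118,11) + (75,7)
step 7: (311, 29)  from 1·(193,18) + (118,11)
step 8: (815, 76)  from 2·(311,29) + (193,18)
step 9: (1126, 105)  from 1·(815,76) + (311,29)
(x₁, y₁) = (1126, 105);  1126² − 115·105² = 1 ✓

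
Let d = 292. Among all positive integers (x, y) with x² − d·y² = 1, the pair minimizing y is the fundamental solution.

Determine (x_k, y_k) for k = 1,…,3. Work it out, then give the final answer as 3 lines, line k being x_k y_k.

2281249 133500
10408194000001 609093483000
47487364308614281249 2778987798000400500

√292 → a₀=17, period (11,2,1,3,8,3,1,2,11,34); ℓ=10 even so k=9
step 0: (17, 1)  from 17·(1,0) + (0,1)
step 1: (188, 11)  from 11·(17,1) + (1,0)
step 2: (393, 23)  from 2·(188,11) + (17,1)
step 3: (581, 34)  from 1·(393,23) + (188,11)
step 4: (2136, 125)  from 3·(581,34) + (393,23)
…
step 7: (72812, 4261)  from 1·(55143,3227) + (17669,1034)
step 8: (200767, 11749)  from 2·(72812,4261) + (55143,3227)
step 9: (2281249, 133500)  from 11·(200767,11749) + (72812,4261)
(x₁, y₁) = (2281249, 133500);  2281249² − 292·133500² = 1 ✓
k=2:  x_2 = 2281249·2281249+292·133500·133500 = 10408194000001,  y_2 = 2281249·133500+133500·2281249 = 609093483000
k=3:  x_3 = 2281249·10408194000001+292·133500·609093483000 = 47487364308614281249,  y_3 = 2281249·609093483000+133500·10408194000001 = 2778987798000400500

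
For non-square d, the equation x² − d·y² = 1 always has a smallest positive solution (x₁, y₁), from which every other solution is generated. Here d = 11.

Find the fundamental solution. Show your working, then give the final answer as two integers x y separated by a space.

[3; 3,6] for √11; ℓ=2 ⇒ convergent index 1
a_0=3:  p_0=3·1+0=3,  q_0=3·0+1=1
a_1=3:  p_1=3·3+1=10,  q_1=3·1+0=3
fundamental: x₁=10, y₁=3  (since 100 − 11·9 = 1)

10 3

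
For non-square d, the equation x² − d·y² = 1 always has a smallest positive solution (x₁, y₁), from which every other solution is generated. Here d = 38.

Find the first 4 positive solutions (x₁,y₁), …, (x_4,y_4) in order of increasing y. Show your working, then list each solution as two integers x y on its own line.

37 6
2737 444
202501 32850
14982337 2430456

d=38: √d = [6; 6,12] (ℓ=2, even), read p_1/q_1
i=0: a=6 ⇒ p=6, q=1
i=1: a=6 ⇒ p=37, q=6
(x₁, y₁) = (37, 6);  37² − 38·6² = 1 ✓
n=2: (37,6)∘(37,6) = (37·37+38·6·6, 37·6+6·37) = (2737,444)
n=3: (2737,444)∘(37,6) = (37·2737+38·6·444, 37·444+6·2737) = (202501,32850)
n=4: (202501,32850)∘(37,6) = (37·202501+38·6·32850, 37·32850+6·202501) = (14982337,2430456)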